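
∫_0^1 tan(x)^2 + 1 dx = tan(1)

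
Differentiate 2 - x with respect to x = -1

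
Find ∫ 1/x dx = log(3*x) + C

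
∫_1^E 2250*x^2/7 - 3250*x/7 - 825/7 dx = -253/7 + (9 - 30*E/7)*(-25*exp(2) + 5*E/3 + 31)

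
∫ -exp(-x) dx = exp(-x) + C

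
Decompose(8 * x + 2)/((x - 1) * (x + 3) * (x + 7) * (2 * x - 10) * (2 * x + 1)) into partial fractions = -16/(2145*(2*x + 1)) - 9/(1664*(x + 7)) + 11/(640*(x + 3)) - 5/(384*(x - 1)) + 7/(1408*(x - 5))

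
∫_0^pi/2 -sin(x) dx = -1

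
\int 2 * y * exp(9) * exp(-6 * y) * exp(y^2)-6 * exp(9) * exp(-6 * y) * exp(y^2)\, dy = exp((y - 3)^2) + C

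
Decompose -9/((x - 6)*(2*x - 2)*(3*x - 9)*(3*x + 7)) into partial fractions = 81/(8000*(3*x + 7)) - 3/(200*(x - 1)) + 1/(64*(x - 3)) - 1/(250*(x - 6))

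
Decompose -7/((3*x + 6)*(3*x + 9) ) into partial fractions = 7/(9*(x + 3)) - 7/(9*(x + 2))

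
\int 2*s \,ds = s^2 + C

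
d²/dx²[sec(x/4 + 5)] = tan(x/4 + 5)^2*sec(x/4 + 5)/8 + sec(x/4 + 5)/16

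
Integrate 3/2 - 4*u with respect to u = -2*u^2 + 3*u/2 + C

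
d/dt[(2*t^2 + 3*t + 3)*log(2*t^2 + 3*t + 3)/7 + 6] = 4*t*log(2*t^2 + 3*t + 3)/7 + 4*t/7 + 3*log(2*t^2 + 3*t + 3)/7 + 3/7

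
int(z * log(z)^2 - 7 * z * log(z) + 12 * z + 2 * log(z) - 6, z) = -2*z*log(z) + 8*z + (z*log(z) - 4*z + 4)^2/2 + C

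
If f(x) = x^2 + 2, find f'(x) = 2*x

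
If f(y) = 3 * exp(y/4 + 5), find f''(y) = 3*exp(y/4 + 5)/16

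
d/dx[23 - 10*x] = -10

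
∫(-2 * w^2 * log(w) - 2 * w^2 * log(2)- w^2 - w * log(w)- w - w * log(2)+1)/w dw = -(w^2 + w - 1)*log(2*w) + C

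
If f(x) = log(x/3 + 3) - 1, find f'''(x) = 2/(x^3 + 27*x^2 + 243*x + 729)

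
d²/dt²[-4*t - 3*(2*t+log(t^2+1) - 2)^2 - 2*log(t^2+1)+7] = (-24*t^4 - 24*t^3 + 12*t^2*log(t^2 + 1) - 92*t^2 - 72*t - 12*log(t^2 + 1) - 4)/(t^4 + 2*t^2 + 1)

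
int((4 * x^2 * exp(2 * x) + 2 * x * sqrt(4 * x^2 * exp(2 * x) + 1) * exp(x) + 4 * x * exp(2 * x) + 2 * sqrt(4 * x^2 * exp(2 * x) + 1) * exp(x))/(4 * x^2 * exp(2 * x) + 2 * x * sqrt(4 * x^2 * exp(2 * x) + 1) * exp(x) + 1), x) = log(2*x*exp(x) + sqrt(4*x^2*exp(2*x) + 1)) + C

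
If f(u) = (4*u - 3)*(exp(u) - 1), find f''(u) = 4*u*exp(u) + 5*exp(u)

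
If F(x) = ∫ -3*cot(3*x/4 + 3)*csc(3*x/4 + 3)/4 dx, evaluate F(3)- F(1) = csc(21/4) - csc(15/4)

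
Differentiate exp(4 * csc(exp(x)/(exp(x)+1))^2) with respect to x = -8*exp(x + 4*csc(exp(x)/(exp(x) + 1))^2)*cot(exp(x)/(exp(x) + 1))*csc(exp(x)/(exp(x) + 1))^2/(exp(2*x) + 2*exp(x) + 1)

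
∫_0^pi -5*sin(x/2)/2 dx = -5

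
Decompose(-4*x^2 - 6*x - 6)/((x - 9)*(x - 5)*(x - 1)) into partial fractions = -1/(2*(x - 1)) + 17/(2*(x - 5)) - 12/(x - 9)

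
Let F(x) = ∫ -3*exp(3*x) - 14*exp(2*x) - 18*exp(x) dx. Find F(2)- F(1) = -(2 + exp(2))^3 - (2 + exp(2))^2 - 2*exp(2) + 2*E + (2 + E)^2 + (2 + E)^3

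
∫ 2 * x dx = x^2 + C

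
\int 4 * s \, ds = 2*s^2 + C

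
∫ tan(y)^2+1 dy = tan(y) + C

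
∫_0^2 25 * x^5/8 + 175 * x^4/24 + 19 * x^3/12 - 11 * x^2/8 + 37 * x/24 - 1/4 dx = 341/4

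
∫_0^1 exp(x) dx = -1 + E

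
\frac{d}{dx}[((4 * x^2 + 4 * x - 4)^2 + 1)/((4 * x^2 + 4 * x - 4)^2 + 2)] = (16*x^3 + 24*x^2 - 8*x - 8)/(64*x^8 + 256*x^7 + 128*x^6 - 512*x^5 - 304*x^4 + 544*x^3 + 112*x^2 - 288*x + 81)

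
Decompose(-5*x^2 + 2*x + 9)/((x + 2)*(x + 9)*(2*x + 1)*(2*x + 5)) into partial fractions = -109/(52*(2*x + 5)) + 9/(68*(2*x + 1)) + 414/(1547*(x + 9)) + 5/(7*(x + 2))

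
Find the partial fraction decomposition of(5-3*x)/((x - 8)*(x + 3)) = -14/(11*(x + 3)) - 19/(11*(x - 8))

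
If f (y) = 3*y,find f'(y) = 3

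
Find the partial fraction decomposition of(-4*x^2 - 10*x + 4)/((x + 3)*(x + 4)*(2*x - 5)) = -184/(143*(2*x - 5)) - 20/(13*(x + 4)) + 2/(11*(x + 3))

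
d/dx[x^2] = 2*x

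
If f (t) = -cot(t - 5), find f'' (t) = -2*cos(t - 5)/sin(t - 5)^3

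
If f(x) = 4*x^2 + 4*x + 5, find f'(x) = 8*x + 4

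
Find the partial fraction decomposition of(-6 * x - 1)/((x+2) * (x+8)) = -47/(6*(x + 8)) + 11/(6*(x + 2))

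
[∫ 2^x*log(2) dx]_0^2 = 3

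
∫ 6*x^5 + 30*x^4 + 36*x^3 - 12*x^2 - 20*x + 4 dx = x^6 + 6*x^5 + 9*x^4 - 4*x^3 - 10*x^2 + 4*x + C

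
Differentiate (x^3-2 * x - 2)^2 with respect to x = 6*x^5 - 16*x^3 - 12*x^2 + 8*x + 8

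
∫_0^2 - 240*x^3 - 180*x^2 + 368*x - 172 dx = -1048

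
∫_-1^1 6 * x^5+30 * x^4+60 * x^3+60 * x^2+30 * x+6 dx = 64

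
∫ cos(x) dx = sin(x) + C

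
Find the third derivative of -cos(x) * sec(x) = 0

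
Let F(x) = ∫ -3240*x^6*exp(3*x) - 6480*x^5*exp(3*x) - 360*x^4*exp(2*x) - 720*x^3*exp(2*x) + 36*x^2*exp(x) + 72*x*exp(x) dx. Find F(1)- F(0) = -1080*exp(3) - 180*exp(2) + 36*E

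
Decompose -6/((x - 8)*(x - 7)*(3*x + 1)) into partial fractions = -27/(275*(3*x + 1)) + 3/(11*(x - 7)) - 6/(25*(x - 8))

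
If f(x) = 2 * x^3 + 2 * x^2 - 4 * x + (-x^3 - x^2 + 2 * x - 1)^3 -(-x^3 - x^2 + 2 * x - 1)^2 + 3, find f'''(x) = -504*x^6 - 1008*x^5 + 630*x^4 + 840*x^3 - 840*x^2 + 126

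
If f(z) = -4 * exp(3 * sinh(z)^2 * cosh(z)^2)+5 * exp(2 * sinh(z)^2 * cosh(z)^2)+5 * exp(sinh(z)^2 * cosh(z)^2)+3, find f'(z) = (-6*exp(3*(cosh(2*z) - 1)^2/4)*exp(9*cosh(2*z)/2 - 9/2) + 5*exp((cosh(2*z) - 1)^2/4)*exp(7*cosh(2*z)/2 - 7/2)/2 + 5*exp((cosh(2*z) - 1)^2/2)*exp(4*cosh(2*z) - 4))*exp(3 - 3*cosh(2*z))*sinh(4*z)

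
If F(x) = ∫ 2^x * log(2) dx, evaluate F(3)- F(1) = 6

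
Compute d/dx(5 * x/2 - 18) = 5/2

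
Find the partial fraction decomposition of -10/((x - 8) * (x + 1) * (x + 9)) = -5/(68*(x + 9)) + 5/(36*(x + 1)) - 10/(153*(x - 8))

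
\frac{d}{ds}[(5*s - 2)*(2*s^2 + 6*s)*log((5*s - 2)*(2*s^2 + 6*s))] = 30*s^2*log(5*s^3 + 13*s^2 - 6*s) + 30*s^2*log(2) + 30*s^2 + 52*s*log(5*s^3 + 13*s^2 - 6*s) + 52*s*log(2) + 52*s - 12*log(5*s^3 + 13*s^2 - 6*s) - 12 - 12*log(2)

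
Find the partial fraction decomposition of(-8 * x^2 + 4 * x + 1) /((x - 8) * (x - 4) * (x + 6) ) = -311/(140*(x + 6)) + 111/(40*(x - 4)) - 479/(56*(x - 8))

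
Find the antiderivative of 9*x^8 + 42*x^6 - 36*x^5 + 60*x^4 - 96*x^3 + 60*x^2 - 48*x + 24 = x^9 + 6*x^7 - 6*x^6 + 12*x^5 - 24*x^4 + 20*x^3 - 24*x^2 + 24*x + C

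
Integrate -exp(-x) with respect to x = exp(-x) + C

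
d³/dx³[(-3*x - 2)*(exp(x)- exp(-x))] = (-3*x*exp(2*x) - 3*x - 11*exp(2*x) + 7)*exp(-x)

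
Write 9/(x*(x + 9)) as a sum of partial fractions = -1/(x + 9) + 1/x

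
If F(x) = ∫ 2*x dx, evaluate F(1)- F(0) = 1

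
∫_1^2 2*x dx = 3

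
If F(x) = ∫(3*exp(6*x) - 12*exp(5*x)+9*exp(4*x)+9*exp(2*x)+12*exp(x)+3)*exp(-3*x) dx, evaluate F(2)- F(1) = -(-2 - exp(-1) + E)^3 + (-2 - exp(-2) + exp(2))^3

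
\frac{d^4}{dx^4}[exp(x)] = exp(x)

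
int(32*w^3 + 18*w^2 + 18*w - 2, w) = 8*w^4 + 6*w^3 + 9*w^2 - 2*w + C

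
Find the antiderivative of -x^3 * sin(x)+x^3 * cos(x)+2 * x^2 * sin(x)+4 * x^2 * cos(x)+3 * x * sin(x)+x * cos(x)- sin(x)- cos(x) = sqrt(2)*x*(x^2 + x - 1)*sin(x + pi/4) + C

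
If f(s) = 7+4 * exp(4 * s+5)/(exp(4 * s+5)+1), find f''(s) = (64*exp(4*s + 5) - 64*exp(8*s + 10))/(exp(15)*exp(12*s) + 3*exp(10)*exp(8*s) + 3*exp(5)*exp(4*s) + 1)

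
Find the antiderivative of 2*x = x^2 + C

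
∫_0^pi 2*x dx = pi^2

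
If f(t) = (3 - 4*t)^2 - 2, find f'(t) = 32*t - 24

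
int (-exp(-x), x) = exp(-x) + C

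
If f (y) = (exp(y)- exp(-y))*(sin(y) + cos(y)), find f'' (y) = 2*sqrt(2)*(exp(2*y) + 1)*exp(-y)*cos(y + pi/4)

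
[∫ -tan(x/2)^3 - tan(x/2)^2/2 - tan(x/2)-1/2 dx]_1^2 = -tan(1)^2 - tan(1) + tan(1/2)^2 + tan(1/2)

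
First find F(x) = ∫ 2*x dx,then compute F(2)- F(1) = 3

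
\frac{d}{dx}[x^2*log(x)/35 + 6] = 2*x*log(x)/35 + x/35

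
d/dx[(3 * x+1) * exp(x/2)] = 3*x*exp(x/2)/2 + 7*exp(x/2)/2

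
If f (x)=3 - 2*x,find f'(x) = -2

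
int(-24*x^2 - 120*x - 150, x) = -8*x^3 - 60*x^2 - 150*x + C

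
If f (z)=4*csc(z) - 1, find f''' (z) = 4*(1 - 6/sin(z)^2)*cos(z)/sin(z)^2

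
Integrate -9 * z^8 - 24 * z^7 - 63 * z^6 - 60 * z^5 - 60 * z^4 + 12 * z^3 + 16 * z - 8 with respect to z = -z^9 - 3*z^8 - 9*z^7 - 10*z^6 - 12*z^5 + 3*z^4 + 8*z^2 - 8*z + C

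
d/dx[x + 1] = 1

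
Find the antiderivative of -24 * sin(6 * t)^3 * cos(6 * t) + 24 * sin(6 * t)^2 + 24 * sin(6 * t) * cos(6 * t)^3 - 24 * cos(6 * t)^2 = (sin(12*t) - 4)*sin(12*t)/2 + C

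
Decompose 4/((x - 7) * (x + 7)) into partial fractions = -2/(7*(x + 7)) + 2/(7*(x - 7))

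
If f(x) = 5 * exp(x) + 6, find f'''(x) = 5*exp(x)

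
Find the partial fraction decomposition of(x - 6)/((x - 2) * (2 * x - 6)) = 2/(x - 2) - 3/(2*(x - 3))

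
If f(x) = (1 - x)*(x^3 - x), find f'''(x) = 6 - 24*x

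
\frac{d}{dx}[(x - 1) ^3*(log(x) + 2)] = (3*x^3*log(x) + 7*x^3 - 6*x^2*log(x) - 15*x^2 + 3*x*log(x) + 9*x - 1)/x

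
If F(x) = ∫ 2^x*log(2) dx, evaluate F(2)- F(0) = 3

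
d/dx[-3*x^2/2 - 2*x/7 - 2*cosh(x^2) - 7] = -4*x*sinh(x^2) - 3*x - 2/7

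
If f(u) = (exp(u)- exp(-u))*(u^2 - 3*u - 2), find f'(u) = (u^2*exp(2*u) + u^2 - u*exp(2*u) - 5*u - 5*exp(2*u) + 1)*exp(-u)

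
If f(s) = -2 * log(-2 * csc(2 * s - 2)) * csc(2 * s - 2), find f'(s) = 8*(log(-1/sin(2*s - 2)) + log(2) + 1)*cos(2*s - 2)/(1 - cos(4*s - 4))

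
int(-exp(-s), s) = exp(-s) + C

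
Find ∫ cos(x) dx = sin(x) + C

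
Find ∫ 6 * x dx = 3*x^2 + C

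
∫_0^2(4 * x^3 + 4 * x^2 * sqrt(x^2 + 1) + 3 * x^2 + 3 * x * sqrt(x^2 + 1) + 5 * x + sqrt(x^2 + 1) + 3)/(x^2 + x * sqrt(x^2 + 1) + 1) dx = log(2 + sqrt(5)) + 14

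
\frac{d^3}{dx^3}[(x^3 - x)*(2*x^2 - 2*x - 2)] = 120*x^2 - 48*x - 24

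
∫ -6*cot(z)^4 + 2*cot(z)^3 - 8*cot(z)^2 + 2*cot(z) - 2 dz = (-sin(z) + 2*cos(z))/sin(z)^3 + C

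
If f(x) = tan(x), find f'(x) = cos(x)^(-2)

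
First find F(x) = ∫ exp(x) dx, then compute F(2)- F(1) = -E + exp(2)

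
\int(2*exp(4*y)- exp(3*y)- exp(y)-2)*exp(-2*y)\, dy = (exp(4*y) - exp(3*y) + exp(y) + 1)*exp(-2*y) + C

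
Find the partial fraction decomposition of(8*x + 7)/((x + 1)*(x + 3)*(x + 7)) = -49/(24*(x + 7)) + 17/(8*(x + 3)) - 1/(12*(x + 1))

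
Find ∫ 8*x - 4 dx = 4*x^2 - 4*x + C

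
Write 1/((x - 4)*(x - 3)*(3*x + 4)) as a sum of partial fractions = 9/(208*(3*x + 4)) - 1/(13*(x - 3)) + 1/(16*(x - 4))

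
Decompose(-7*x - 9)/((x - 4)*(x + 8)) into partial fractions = -47/(12*(x + 8)) - 37/(12*(x - 4))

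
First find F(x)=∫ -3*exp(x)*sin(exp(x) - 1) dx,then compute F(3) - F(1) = -3*cos(1 - E) + 3*cos(1 - exp(3))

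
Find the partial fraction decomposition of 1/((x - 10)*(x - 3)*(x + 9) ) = 1/(228*(x + 9)) - 1/(84*(x - 3)) + 1/(133*(x - 10))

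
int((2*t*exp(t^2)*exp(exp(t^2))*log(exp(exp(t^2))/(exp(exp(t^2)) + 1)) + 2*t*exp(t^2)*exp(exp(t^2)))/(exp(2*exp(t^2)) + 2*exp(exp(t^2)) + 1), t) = (exp(t^2) - log(exp(exp(t^2)) + 1))*exp(exp(t^2))/(exp(exp(t^2)) + 1) + C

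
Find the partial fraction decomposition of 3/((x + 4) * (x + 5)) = -3/(x + 5) + 3/(x + 4)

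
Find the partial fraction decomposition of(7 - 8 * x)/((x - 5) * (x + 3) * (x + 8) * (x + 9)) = -79/(84*(x + 9)) + 71/(65*(x + 8)) - 31/(240*(x + 3)) - 33/(1456*(x - 5))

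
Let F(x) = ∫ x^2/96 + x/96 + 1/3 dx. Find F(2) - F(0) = 103/144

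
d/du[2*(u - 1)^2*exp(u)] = 2*u^2*exp(u) - 2*exp(u)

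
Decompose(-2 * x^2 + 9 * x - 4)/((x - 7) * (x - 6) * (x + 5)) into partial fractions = -3/(4*(x + 5)) + 2/(x - 6) - 13/(4*(x - 7))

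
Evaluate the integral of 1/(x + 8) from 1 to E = -log(9/2) + log(E/2 + 4)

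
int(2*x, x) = x^2 + C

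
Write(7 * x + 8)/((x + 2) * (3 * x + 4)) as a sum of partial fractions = -2/(3*x + 4) + 3/(x + 2)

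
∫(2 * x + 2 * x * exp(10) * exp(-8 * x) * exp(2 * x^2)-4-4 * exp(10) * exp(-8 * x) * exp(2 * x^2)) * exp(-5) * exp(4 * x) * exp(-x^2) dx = 2*sinh((x - 2)^2 + 1) + C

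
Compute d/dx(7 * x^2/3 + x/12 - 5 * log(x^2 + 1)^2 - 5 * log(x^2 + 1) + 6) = (56*x^3 + x^2 - 240*x*log(x^2 + 1) - 64*x + 1)/(12*x^2 + 12)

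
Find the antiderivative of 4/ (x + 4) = 4*log(x + 4) + C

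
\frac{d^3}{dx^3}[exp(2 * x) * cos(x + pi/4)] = -sqrt(2)*(13*sin(x) + 9*cos(x))*exp(2*x)/2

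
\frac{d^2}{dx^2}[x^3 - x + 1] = 6*x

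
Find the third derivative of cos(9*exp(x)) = 9*(81*exp(2*x)*sin(9*exp(x)) - 27*exp(x)*cos(9*exp(x)) - sin(9*exp(x)))*exp(x)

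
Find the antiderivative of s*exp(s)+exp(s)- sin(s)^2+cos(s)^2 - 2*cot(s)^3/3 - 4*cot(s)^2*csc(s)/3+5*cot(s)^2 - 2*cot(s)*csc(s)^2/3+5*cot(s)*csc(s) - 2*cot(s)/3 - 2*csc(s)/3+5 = s*exp(s) + (cot(s) + csc(s))^2/3 + sin(2*s)/2 - 5*cot(s) - 5*csc(s) + C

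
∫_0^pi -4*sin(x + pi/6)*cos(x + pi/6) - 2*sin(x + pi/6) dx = -2*sqrt(3)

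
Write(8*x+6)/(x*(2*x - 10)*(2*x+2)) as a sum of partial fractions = -1/(12*(x + 1)) + 23/(60*(x - 5)) - 3/(10*x)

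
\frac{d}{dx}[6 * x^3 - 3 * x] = 18*x^2 - 3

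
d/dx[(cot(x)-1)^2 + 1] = 2*(1 - cos(x)/sin(x))/sin(x)^2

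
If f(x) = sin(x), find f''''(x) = sin(x)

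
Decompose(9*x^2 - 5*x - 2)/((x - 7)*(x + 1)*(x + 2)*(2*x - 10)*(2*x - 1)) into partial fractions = -2/(195*(2*x - 1)) + 22/(315*(x + 2)) - 1/(24*(x + 1)) - 11/(84*(x - 5)) + 101/(936*(x - 7))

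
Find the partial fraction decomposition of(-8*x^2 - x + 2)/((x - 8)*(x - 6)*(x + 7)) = -383/(195*(x + 7)) + 146/(13*(x - 6)) - 259/(15*(x - 8))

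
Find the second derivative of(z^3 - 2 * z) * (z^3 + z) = 30*z^4 - 12*z^2 - 4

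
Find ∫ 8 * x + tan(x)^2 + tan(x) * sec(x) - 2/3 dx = 4*x^2 - 5*x/3 + tan(x) + sec(x) + C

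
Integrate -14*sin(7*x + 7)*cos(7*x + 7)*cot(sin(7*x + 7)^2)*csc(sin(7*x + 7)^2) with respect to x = csc(sin(7*x + 7)^2) + C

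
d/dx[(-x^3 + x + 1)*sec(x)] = (-x^3*sin(x)/cos(x) - 3*x^2 + x*sin(x)/cos(x) + sin(x)/cos(x) + 1)/cos(x)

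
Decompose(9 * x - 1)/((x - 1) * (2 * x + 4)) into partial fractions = 19/(6*(x + 2)) + 4/(3*(x - 1))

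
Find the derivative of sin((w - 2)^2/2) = (w - 2)*cos(w^2/2 - 2*w + 2)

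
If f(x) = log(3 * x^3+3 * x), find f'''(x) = (6*x^6 - 6*x^4 + 6*x^2 + 2)/(x^9 + 3*x^7 + 3*x^5 + x^3)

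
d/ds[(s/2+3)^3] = 3*s^2/8 + 9*s/2 + 27/2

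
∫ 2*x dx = x^2 + C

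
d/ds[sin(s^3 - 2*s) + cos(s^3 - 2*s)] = -3*s^2*sin(s^3 - 2*s) + 3*s^2*cos(s^3 - 2*s) + 2*sin(s^3 - 2*s) - 2*cos(s^3 - 2*s)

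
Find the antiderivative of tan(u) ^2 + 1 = tan(u) + C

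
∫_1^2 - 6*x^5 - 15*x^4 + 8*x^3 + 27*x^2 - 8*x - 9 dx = -84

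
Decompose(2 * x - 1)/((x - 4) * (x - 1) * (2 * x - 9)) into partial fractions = 32/(7*(2*x - 9)) + 1/(21*(x - 1)) - 7/(3*(x - 4))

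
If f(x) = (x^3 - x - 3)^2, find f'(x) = 6*x^5 - 8*x^3 - 18*x^2 + 2*x + 6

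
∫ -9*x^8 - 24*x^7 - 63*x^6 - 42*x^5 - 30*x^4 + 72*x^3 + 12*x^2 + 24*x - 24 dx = -x^9 - 3*x^8 - 9*x^7 - 7*x^6 - 6*x^5 + 18*x^4 + 4*x^3 + 12*x^2 - 24*x + C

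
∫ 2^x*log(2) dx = 2^x + C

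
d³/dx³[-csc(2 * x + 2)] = 48*cot(2*x + 2)^3*csc(2*x + 2) + 40*cot(2*x + 2)*csc(2*x + 2)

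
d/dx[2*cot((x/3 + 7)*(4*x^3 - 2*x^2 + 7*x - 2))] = 2*(-16*x^3/3 - 82*x^2 + 70*x/3 - 145/3)/sin(4*x^4/3 + 82*x^3/3 - 35*x^2/3 + 145*x/3 - 14)^2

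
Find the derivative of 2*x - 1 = 2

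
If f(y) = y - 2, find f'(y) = 1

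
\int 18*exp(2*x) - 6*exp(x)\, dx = (3*exp(x) - 1)^2 + C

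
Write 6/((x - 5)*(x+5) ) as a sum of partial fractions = -3/(5*(x + 5)) + 3/(5*(x - 5))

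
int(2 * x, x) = x^2 + C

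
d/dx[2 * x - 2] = 2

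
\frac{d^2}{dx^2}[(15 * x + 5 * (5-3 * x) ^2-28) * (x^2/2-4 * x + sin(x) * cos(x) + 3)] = -90*x^2*sin(2*x) + 270*x^2 + 270*x*sin(2*x) + 180*x*cos(2*x) - 1485*x - 149*sin(2*x) - 270*cos(2*x) + 1447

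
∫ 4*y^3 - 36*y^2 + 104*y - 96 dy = y^4 - 12*y^3 + 52*y^2 - 96*y + C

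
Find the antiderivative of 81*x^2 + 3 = 27*x^3 + 3*x + C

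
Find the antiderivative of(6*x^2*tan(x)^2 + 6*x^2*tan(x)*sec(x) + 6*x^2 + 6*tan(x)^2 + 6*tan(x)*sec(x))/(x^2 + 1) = 6*tan(x) + 6*acot(x) + 6/cos(x) + C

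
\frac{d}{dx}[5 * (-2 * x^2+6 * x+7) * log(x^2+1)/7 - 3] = (-20*x^3*log(x^2 + 1) - 20*x^3 + 30*x^2*log(x^2 + 1) + 60*x^2 - 20*x*log(x^2 + 1) + 70*x + 30*log(x^2 + 1))/(7*x^2 + 7)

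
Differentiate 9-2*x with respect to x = -2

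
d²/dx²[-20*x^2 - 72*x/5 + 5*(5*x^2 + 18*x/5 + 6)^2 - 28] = 1500*x^2 + 1080*x + 3448/5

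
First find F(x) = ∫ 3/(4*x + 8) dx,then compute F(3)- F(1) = -3*log(3)/4 + 3*log(5)/4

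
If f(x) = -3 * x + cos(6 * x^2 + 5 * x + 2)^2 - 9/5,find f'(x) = -12*x*sin(12*x^2 + 10*x + 4) - 5*sin(12*x^2 + 10*x + 4) - 3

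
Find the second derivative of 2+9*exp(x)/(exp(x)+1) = (-9*exp(2*x) + 9*exp(x))/(exp(3*x) + 3*exp(2*x) + 3*exp(x) + 1)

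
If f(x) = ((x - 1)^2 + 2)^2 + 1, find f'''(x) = 24*x - 24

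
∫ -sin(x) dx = cos(x) + C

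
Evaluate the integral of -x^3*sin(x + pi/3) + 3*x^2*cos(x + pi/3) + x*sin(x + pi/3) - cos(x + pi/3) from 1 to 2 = 6*cos(pi/3 + 2)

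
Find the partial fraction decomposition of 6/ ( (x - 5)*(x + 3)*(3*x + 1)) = -27/(64*(3*x + 1)) + 3/(32*(x + 3)) + 3/(64*(x - 5))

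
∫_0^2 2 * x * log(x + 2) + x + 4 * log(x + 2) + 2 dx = 28*log(2)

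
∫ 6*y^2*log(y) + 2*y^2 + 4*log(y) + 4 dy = 2*y*(y^2 + 2)*log(y) + C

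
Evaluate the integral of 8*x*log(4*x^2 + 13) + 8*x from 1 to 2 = -17*log(17) + 29*log(29)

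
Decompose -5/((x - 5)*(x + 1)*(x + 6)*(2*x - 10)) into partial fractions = 1/(242*(x + 6)) - 1/(72*(x + 1)) + 85/(8712*(x - 5)) - 5/(132*(x - 5)^2)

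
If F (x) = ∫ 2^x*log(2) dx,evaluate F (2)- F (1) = 2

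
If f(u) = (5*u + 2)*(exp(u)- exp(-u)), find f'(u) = (5*u*exp(2*u) + 5*u + 7*exp(2*u) - 3)*exp(-u)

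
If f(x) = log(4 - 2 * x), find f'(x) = 1/(x - 2)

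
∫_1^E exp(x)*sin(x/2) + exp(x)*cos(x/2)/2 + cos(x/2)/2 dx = (-E - 1)*sin(1/2) + (1 + exp(E))*sin(E/2)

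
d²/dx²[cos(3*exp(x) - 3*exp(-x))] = 3*(-3*exp(4*x)*cos(3*(exp(x) - exp(-x))) - exp(3*x)*sin(3*(exp(x) - exp(-x))) - 6*exp(2*x)*cos(3*(exp(x) - exp(-x))) + exp(x)*sin(3*(exp(x) - exp(-x))) - 3*cos(3*(exp(x) - exp(-x))))*exp(-2*x)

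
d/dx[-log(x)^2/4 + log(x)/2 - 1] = (1 - log(x))/(2*x)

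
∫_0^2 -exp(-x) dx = -1 + exp(-2)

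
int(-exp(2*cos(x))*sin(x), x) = exp(2*cos(x))/2 + C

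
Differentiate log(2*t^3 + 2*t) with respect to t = (3*t^2 + 1)/(t^3 + t)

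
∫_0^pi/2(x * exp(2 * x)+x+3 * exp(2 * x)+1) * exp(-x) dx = (pi/2 + 2)*(-exp(-pi/2) + exp(pi/2))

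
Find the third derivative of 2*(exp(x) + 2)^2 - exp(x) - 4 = 16*exp(2*x) + 7*exp(x)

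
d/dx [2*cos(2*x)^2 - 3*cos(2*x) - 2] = 6*sin(2*x) - 4*sin(4*x)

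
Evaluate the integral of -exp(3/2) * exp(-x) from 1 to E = -exp(1/2) + exp(3/2 - E)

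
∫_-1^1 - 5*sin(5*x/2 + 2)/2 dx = -cos(1/2) + cos(9/2)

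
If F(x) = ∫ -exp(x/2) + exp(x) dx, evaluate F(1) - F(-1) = -(-1 + exp(-1/2))^2 + (-1 + exp(1/2))^2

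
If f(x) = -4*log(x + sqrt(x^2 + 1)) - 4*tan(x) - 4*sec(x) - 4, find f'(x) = -4*(x^2*sin(x)/cos(x)^2 + x^2/cos(x)^2 + x*sqrt(x^2 + 1)*sin(x)/cos(x)^2 + x*sqrt(x^2 + 1)/cos(x)^2 + x + sqrt(x^2 + 1) + sin(x)/cos(x)^2 + cos(x)^(-2))/(x^2 + x*sqrt(x^2 + 1) + 1)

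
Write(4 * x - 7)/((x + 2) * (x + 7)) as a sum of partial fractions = 7/(x + 7) - 3/(x + 2)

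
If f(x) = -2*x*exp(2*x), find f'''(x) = -16*x*exp(2*x) - 24*exp(2*x)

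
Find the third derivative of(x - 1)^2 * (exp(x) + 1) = x^2*exp(x) + 4*x*exp(x) + exp(x)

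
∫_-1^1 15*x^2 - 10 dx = -10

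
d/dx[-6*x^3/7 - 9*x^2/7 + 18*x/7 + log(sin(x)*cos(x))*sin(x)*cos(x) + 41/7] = -18*x^2/7 - 18*x/7 + log(sin(2*x)/2)*cos(2*x) + cos(2*x) + 18/7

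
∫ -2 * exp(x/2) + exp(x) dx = (exp(x/2) - 2)^2 + C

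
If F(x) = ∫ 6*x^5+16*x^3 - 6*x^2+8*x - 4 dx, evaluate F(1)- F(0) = 3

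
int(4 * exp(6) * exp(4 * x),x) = exp(4*x + 6) + C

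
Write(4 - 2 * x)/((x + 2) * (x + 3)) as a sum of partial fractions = -10/(x + 3) + 8/(x + 2)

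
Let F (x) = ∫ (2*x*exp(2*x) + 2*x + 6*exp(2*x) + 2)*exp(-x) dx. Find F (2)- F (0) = -8*exp(-2) + 8*exp(2)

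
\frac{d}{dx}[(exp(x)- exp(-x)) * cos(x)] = sqrt(2)*(exp(2*x)*cos(x + pi/4) + sin(x + pi/4))*exp(-x)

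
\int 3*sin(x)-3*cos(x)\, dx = -3*sqrt(2)*sin(x + pi/4) + C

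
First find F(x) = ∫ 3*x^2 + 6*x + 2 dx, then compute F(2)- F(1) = 18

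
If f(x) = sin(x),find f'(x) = cos(x)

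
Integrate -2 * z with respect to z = -z^2 + C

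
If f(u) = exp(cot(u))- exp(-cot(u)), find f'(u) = -(exp(2/tan(u)) + 1)*exp(-cot(u))/sin(u)^2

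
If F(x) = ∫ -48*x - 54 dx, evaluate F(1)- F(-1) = -108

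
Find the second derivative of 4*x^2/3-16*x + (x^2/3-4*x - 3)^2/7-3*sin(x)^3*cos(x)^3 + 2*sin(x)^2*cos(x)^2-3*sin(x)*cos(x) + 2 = 4*x^2/21 - 16*x/7 - 45*(1 - cos(2*x))^2*sin(2*x)/4 + 8*(1 - cos(2*x))^2 - 9*(cos(2*x) + 1)^2*sin(2*x)/4 + 24*sin(2*x) - 9*sin(4*x) + 16*cos(2*x) - 16/3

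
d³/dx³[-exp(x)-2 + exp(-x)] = (-exp(2*x) - 1)*exp(-x)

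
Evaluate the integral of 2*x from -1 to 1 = 0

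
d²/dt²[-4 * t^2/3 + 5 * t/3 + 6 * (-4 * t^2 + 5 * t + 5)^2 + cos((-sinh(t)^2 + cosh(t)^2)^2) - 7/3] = 1152*t^2 - 1440*t - 548/3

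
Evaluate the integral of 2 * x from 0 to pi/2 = pi^2/4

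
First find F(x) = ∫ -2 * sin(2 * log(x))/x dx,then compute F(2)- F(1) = -1 + cos(2*log(2))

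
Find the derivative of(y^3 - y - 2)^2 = 6*y^5 - 8*y^3 - 12*y^2 + 2*y + 4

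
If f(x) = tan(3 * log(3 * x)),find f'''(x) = (162*tan(3*log(x) + 3*log(3))^4 - 54*tan(3*log(x) + 3*log(3))^3 + 222*tan(3*log(x) + 3*log(3))^2 - 54*tan(3*log(x) + 3*log(3)) + 60)/x^3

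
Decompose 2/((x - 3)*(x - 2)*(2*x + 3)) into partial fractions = 8/(63*(2*x + 3)) - 2/(7*(x - 2)) + 2/(9*(x - 3))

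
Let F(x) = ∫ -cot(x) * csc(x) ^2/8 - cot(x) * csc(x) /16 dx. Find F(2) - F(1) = -csc(1)^2/16 - csc(1)/16 + csc(2)/16 + csc(2)^2/16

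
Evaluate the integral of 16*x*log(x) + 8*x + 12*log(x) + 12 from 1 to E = 4*E*(3 + 2*E)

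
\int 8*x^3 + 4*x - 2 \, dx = 2*x^4 + 2*x^2 - 2*x + C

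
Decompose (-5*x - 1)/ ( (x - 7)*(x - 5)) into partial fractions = 13/(x - 5) - 18/(x - 7)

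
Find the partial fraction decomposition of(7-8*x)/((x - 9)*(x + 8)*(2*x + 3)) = -76/(273*(2*x + 3)) + 71/(221*(x + 8)) - 65/(357*(x - 9))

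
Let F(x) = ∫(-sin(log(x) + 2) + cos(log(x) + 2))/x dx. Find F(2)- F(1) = sqrt(2)*(-sin(pi/4 + 2) + sin(log(2) + pi/4 + 2))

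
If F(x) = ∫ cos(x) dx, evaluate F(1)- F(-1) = 2*sin(1)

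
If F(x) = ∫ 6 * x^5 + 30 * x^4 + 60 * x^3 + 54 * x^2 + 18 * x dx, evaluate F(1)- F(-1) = 48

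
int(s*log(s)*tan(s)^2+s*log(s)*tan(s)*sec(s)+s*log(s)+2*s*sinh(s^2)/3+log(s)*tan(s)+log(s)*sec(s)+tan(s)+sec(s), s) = s*(tan(s) + sec(s))*log(s) + cosh(s^2)/3 + C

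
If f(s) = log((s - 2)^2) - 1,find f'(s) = 2/(s - 2)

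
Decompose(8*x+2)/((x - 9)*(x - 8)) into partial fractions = -66/(x - 8) + 74/(x - 9)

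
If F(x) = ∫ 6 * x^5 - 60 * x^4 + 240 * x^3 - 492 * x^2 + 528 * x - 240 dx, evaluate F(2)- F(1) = -5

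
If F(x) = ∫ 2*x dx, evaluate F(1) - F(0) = 1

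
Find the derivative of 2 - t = -1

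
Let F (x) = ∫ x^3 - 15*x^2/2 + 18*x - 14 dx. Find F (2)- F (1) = -3/4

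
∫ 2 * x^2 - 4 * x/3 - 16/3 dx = 2*x^3/3 - 2*x^2/3 - 16*x/3 + C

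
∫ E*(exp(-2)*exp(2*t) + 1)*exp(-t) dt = 2*sinh(t - 1) + C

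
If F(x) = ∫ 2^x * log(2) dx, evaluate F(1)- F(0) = 1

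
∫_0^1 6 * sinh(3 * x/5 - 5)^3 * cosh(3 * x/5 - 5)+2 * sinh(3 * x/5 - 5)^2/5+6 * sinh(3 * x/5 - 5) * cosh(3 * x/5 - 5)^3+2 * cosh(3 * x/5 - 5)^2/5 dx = -5*cosh(20)/8 - sinh(44/5)/3 + 5/8 + sinh(10)/3 + 5*sinh(44/5)^2/4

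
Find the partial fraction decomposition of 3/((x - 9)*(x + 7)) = -3/(16*(x + 7)) + 3/(16*(x - 9))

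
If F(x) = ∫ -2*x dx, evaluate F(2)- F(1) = -3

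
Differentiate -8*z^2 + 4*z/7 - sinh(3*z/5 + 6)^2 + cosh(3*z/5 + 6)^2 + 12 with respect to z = 4/7 - 16*z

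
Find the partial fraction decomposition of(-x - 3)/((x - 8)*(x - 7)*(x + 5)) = 1/(78*(x + 5)) + 5/(6*(x - 7)) - 11/(13*(x - 8))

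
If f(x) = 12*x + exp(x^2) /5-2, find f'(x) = 2*x*exp(x^2)/5 + 12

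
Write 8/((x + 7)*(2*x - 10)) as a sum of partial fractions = -1/(3*(x + 7)) + 1/(3*(x - 5))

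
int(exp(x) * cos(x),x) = sqrt(2)*exp(x)*sin(x + pi/4)/2 + C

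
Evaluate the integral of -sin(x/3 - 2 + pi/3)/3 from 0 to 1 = -sin(pi/6 + 2) + sin(pi/6 + 5/3)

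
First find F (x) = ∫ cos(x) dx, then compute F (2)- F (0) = sin(2)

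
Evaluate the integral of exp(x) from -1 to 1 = E - exp(-1)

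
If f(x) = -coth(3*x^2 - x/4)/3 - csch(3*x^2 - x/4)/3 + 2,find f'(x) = (24*x*cosh(x*(3*x - 1/4)) + 24*x - cosh(x*(3*x - 1/4)) - 1)/(12*sinh(x*(3*x - 1/4))^2)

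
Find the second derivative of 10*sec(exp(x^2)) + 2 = 20*(-2*x^2*exp(x^2) + 4*x^2*exp(x^2)/cos(exp(x^2))^2 + 2*x^2*sin(exp(x^2))/cos(exp(x^2)) + sin(exp(x^2))/cos(exp(x^2)))*exp(x^2)/cos(exp(x^2))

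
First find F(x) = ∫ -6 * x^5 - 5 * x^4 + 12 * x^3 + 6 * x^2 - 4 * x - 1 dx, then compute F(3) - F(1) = -696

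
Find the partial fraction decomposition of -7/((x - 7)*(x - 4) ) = 7/(3*(x - 4)) - 7/(3*(x - 7))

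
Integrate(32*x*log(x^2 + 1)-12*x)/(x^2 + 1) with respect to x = 2*(4*log(x^2 + 1) - 3)*log(x^2 + 1) + C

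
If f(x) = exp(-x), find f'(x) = -exp(-x)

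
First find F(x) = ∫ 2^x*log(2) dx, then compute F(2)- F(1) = 2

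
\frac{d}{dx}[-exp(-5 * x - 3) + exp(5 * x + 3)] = (5*exp(10*x + 6) + 5)*exp(-5*x - 3)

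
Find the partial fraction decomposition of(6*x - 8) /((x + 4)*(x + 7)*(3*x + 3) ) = -25/(27*(x + 7)) + 32/(27*(x + 4)) - 7/(27*(x + 1))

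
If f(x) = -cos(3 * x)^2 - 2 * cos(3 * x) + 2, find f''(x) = 18*cos(3*x) + 18*cos(6*x)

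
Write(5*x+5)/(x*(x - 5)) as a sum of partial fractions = 6/(x - 5) - 1/x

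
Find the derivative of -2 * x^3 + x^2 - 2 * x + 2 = -6*x^2 + 2*x - 2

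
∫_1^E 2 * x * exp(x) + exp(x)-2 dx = -E + 1 + (-1 + 2*E)*(-1 + exp(E))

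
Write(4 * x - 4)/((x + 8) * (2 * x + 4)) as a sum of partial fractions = 3/(x + 8) - 1/(x + 2)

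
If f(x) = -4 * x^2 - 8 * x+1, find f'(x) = -8*x - 8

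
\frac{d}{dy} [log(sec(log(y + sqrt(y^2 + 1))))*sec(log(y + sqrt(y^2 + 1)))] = (y*log(1/cos(log(y + sqrt(y^2 + 1)))) + y + sqrt(y^2 + 1)*log(1/cos(log(y + sqrt(y^2 + 1)))) + sqrt(y^2 + 1))*sin(log(y + sqrt(y^2 + 1)))/((y^2 + y*sqrt(y^2 + 1) + 1)*cos(log(y + sqrt(y^2 + 1)))^2)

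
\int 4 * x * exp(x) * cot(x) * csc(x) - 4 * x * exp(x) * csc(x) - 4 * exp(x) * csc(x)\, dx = -4*x*exp(x)/sin(x) + C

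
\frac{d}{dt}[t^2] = 2*t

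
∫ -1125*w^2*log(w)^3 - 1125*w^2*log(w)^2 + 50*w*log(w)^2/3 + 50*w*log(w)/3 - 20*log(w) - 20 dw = 5*w*(-225*w^2*log(w)^2 + 5*w*log(w) - 12)*log(w)/3 + C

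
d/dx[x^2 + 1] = 2*x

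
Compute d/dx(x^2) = 2*x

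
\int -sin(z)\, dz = cos(z) + C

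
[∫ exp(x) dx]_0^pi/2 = -1 + exp(pi/2)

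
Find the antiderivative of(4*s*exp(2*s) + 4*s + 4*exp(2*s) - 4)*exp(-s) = 8*s*sinh(s) + C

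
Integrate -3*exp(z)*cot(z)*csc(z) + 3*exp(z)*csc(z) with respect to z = 3*exp(z)*csc(z) + C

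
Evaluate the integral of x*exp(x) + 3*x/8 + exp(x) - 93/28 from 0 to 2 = -165/28 + 2*exp(2)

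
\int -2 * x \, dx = -x^2 + C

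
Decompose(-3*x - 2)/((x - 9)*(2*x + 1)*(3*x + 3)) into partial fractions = 2/(57*(2*x + 1)) + 1/(30*(x + 1)) - 29/(570*(x - 9))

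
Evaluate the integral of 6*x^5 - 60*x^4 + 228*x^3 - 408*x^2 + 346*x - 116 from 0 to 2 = -36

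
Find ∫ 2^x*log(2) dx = 2^x + C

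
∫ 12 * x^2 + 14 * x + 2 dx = 4*x^3 + 7*x^2 + 2*x + C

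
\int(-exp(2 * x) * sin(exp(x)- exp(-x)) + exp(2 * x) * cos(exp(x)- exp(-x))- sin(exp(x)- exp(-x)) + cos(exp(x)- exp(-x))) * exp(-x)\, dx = sqrt(2)*sin(2*sinh(x) + pi/4) + C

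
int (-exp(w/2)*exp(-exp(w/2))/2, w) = exp(-exp(w/2)) + C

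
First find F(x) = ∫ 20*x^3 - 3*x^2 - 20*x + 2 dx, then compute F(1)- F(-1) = 2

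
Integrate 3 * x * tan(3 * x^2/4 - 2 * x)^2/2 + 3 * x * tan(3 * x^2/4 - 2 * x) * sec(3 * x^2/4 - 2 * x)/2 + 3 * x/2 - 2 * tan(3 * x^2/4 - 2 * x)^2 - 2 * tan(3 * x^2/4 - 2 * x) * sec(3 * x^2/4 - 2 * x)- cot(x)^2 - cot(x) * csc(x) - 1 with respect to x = 2*x + tan(x*(3*x - 8)/4) + cot(x) + csc(x) + sec(x*(3*x - 8)/4) + C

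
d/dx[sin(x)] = cos(x)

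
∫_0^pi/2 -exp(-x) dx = -1 + exp(-pi/2)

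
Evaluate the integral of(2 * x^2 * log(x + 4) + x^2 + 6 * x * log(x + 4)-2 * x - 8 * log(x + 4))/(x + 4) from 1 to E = log(5) + (-1 + (-1 + E)^2)*log(E + 4)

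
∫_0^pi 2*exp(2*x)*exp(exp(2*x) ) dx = -E + exp(exp(2*pi))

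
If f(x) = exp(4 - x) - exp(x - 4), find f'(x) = (-exp(2*x - 8) - 1)*exp(4 - x)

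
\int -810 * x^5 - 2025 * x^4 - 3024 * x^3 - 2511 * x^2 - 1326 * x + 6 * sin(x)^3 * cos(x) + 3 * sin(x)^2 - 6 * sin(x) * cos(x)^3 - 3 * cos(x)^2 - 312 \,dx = -15*x^2 - 15*x - 135*(x^2 + x + 1)^3 + 54*(x^2 + x + 1)^2 - 3*sin(2*x)/2 + 3*cos(4*x)/8 + C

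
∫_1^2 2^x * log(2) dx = 2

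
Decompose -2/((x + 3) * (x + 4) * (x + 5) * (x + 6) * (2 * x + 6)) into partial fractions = -1/(18*(x + 6)) + 1/(4*(x + 5)) - 1/(2*(x + 4)) + 11/(36*(x + 3)) - 1/(6*(x + 3)^2)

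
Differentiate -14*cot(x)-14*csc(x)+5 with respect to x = 14*(cos(x) + 1)/sin(x)^2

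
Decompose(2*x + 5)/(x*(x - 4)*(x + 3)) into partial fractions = -1/(21*(x + 3)) + 13/(28*(x - 4)) - 5/(12*x)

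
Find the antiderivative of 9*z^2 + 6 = 3*z^3 + 6*z + C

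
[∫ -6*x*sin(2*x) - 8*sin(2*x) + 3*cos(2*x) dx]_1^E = -7*cos(2) + (4 + 3*E)*cos(2*E)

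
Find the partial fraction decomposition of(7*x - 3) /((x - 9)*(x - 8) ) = -53/(x - 8) + 60/(x - 9)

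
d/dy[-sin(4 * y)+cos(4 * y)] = -4*sin(4*y) - 4*cos(4*y)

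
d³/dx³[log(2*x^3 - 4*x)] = (6*x^6 + 12*x^4 + 24*x^2 - 16)/(x^9 - 6*x^7 + 12*x^5 - 8*x^3)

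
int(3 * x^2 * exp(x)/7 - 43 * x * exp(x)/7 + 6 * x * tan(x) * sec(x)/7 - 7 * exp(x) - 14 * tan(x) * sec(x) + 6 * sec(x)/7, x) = (3*x/7 - 7)*(x*exp(x) + 2*sec(x)) + C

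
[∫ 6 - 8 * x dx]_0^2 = -4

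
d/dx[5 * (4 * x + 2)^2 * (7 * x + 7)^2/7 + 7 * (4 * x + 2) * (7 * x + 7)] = 2240*x^3 + 5040*x^2 + 4032*x + 1134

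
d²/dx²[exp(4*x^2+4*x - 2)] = 64*x^2*exp(4*x^2 + 4*x - 2) + 64*x*exp(4*x^2 + 4*x - 2) + 24*exp(4*x^2 + 4*x - 2)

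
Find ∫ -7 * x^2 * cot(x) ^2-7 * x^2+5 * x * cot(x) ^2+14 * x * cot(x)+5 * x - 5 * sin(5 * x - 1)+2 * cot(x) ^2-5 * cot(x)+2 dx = (7*x^2 - 5*x - 2)*cot(x) + cos(5*x - 1) + C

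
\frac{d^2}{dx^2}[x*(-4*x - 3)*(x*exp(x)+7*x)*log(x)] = -4*x^3*exp(x)*log(x) - 27*x^2*exp(x)*log(x) - 8*x^2*exp(x) - 36*x*exp(x)*log(x) - 26*x*exp(x) - 168*x*log(x) - 140*x - 6*exp(x)*log(x) - 9*exp(x) - 42*log(x) - 63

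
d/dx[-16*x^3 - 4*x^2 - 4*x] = -48*x^2 - 8*x - 4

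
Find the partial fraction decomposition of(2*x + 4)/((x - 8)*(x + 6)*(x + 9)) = -14/(51*(x + 9)) + 4/(21*(x + 6)) + 10/(119*(x - 8))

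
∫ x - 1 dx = x^2/2 - x + C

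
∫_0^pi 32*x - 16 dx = -4 + (2 - 4*pi)^2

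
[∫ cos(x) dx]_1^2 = -sin(1) + sin(2)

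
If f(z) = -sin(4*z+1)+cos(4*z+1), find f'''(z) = 64*sin(4*z + 1) + 64*cos(4*z + 1)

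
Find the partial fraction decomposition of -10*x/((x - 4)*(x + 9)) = -90/(13*(x + 9)) - 40/(13*(x - 4))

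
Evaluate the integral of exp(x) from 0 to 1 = -1 + E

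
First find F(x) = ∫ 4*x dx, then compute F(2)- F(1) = 6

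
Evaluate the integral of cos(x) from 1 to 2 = -sin(1) + sin(2)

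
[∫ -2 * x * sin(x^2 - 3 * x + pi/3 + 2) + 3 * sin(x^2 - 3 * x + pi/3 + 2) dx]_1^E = cos(-3*E + pi/3 + 2 + exp(2)) - 1/2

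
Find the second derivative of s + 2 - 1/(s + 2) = -2/(s^3 + 6*s^2 + 12*s + 8)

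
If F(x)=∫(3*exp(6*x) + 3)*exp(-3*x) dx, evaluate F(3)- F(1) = -exp(3) - exp(-9) + exp(-3) + exp(9)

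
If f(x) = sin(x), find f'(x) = cos(x)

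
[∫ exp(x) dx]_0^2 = -1 + exp(2)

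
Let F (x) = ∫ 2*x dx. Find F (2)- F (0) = 4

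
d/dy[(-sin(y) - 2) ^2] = 2*(sin(y) + 2)*cos(y)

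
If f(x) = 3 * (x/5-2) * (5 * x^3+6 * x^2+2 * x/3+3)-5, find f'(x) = 12*x^3 - 396*x^2/5 - 356*x/5 - 11/5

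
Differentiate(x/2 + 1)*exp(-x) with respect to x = (-x - 1)*exp(-x)/2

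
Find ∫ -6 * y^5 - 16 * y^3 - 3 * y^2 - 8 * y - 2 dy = -y^6 - 4*y^4 - y^3 - 4*y^2 - 2*y + C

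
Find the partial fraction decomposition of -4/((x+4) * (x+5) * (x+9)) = -1/(5*(x + 9)) + 1/(x + 5) - 4/(5*(x + 4))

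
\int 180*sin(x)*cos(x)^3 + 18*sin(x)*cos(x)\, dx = (99 - 45*sin(x)^2)*sin(x)^2 + C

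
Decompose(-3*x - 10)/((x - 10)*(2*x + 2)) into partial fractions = 7/(22*(x + 1)) - 20/(11*(x - 10))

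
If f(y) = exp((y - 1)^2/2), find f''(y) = y^2*exp(y^2/2 - y + 1/2) - 2*y*exp(y^2/2 - y + 1/2) + 2*exp(y^2/2 - y + 1/2)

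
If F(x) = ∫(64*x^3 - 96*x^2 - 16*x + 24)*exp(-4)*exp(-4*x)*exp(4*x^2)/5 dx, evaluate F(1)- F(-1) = -8*exp(4)/5 - 8*exp(-4)/5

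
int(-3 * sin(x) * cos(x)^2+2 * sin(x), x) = (cos(x)^2 - 2)*cos(x) + C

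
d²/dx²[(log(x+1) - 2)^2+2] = (6 - 2*log(x + 1))/(x^2 + 2*x + 1)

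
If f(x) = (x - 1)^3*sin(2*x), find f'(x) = (x - 1)^2*(2*x*cos(2*x) + 3*sin(2*x) - 2*cos(2*x))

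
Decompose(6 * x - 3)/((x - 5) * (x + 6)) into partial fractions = 39/(11*(x + 6)) + 27/(11*(x - 5))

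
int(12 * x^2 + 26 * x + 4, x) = 4*x^3 + 13*x^2 + 4*x + C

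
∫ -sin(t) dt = cos(t) + C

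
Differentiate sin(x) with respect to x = cos(x)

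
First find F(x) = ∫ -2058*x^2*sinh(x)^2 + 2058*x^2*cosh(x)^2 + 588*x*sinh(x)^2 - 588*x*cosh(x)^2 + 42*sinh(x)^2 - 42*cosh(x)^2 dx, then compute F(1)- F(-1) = 1288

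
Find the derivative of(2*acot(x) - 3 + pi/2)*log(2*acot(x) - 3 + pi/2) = (-2*log(2*acot(x) - 3 + pi/2) - 2)/(x^2 + 1)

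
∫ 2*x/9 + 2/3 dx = x^2/9 + 2*x/3 + C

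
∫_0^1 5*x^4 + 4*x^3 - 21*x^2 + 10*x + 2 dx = 2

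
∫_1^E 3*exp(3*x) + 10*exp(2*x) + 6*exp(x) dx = -(2 + exp(E))^2 - (2 + E)^3 - 2*exp(E) + 2*E + (2 + E)^2 + (2 + exp(E))^3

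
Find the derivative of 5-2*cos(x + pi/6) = 2*sin(x + pi/6)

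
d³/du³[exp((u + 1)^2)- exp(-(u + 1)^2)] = (8*u^3*exp(2*u^2 + 4*u + 2) + 8*u^3 + 24*u^2*exp(2*u^2 + 4*u + 2) + 24*u^2 + 36*u*exp(2*u^2 + 4*u + 2) + 12*u + 20*exp(2*u^2 + 4*u + 2) - 4)*exp(-u^2 - 2*u - 1)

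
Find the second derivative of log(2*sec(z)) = cos(z)^(-2)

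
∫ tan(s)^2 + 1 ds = tan(s) + C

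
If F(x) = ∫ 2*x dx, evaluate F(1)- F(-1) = 0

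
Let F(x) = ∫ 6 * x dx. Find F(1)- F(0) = 3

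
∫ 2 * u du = u^2 + C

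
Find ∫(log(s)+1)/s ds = (log(s) + 2)*log(s)/2 + C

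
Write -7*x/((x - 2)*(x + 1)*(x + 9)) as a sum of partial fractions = 63/(88*(x + 9)) - 7/(24*(x + 1)) - 14/(33*(x - 2))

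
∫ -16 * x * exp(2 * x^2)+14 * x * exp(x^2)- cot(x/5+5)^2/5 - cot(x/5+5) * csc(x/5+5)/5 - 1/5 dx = -4*exp(2*x^2) + 7*exp(x^2) + cot(x/5 + 5) + csc(x/5 + 5) + C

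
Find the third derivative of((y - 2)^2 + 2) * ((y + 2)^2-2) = 24*y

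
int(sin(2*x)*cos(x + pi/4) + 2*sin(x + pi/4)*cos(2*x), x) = sin(2*x)*sin(x + pi/4) + C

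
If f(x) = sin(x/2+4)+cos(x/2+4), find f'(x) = sqrt(2)*cos(x/2 + pi/4 + 4)/2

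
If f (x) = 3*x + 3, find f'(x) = 3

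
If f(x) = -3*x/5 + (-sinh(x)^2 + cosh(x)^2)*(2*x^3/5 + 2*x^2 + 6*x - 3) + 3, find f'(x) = 6*x^2/5 + 4*x + 27/5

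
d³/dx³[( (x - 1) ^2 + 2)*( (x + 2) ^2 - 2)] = 24*x + 12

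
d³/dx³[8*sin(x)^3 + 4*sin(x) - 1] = -10*cos(x) + 54*cos(3*x)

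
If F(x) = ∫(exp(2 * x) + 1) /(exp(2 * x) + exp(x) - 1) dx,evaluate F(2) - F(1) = -log(-exp(-1) + 1 + E) + log(-exp(-2) + 1 + exp(2))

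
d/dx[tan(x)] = cos(x)^(-2)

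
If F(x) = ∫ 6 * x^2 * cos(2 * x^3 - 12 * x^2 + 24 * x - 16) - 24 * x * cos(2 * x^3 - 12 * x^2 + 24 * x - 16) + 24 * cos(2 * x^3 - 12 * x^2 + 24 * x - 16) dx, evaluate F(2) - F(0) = sin(16)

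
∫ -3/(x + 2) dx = -3*log(x + 2) + C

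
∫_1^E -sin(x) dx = cos(E) - cos(1)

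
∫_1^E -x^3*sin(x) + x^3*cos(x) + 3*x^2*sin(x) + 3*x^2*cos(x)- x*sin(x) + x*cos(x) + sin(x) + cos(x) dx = (E + exp(3))*(cos(E) + sin(E)) - 2*sin(1) - 2*cos(1)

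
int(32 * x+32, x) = 16*x^2 + 32*x + C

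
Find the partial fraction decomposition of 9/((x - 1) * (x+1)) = -9/(2*(x + 1)) + 9/(2*(x - 1))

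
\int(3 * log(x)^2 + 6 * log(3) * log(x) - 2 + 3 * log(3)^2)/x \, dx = (log(3*x)^2 - 2)*log(3*x) + C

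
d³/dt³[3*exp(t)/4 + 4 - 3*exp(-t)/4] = (3*exp(2*t) + 3)*exp(-t)/4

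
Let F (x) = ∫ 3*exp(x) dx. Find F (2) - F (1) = -3*E + 3*exp(2)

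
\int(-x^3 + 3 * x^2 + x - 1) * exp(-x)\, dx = (x^3 - x)*exp(-x) + C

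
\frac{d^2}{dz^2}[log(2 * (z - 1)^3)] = -3/(z^2 - 2*z + 1)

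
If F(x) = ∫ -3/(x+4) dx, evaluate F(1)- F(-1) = -3*log(5) + 3*log(3)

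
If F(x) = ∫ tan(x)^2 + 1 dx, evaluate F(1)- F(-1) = 2*tan(1)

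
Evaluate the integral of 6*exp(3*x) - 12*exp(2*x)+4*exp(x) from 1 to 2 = -2*exp(2) - 2*(-1 + E)^3 + 2*E + 2*(-1 + exp(2))^3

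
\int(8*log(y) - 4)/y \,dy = (2*log(y) - 1)^2 + C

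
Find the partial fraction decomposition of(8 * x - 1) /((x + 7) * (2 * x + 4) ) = 57/(10*(x + 7)) - 17/(10*(x + 2))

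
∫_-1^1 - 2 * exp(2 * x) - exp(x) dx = -3*E - (-1 + E)^2 + (-1 + exp(-1))^2 + 3*exp(-1)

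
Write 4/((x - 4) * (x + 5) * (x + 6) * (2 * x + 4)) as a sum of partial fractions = -1/(20*(x + 6)) + 2/(27*(x + 5)) - 1/(36*(x + 2)) + 1/(270*(x - 4))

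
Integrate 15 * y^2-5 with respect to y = 5*y^3 - 5*y + C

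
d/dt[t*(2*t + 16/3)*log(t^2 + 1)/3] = (12*t^3*log(t^2 + 1) + 12*t^3 + 16*t^2*log(t^2 + 1) + 32*t^2 + 12*t*log(t^2 + 1) + 16*log(t^2 + 1))/(9*t^2 + 9)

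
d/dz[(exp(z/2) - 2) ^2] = -2*exp(z/2) + exp(z)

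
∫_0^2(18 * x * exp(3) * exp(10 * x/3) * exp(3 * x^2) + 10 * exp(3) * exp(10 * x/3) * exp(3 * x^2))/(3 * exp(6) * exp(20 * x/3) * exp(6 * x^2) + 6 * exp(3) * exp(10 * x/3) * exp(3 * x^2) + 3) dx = -exp(3)/(1 + exp(3)) + exp(65/3)/(1 + exp(65/3))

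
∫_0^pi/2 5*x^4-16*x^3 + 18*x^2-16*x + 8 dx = (-2 + pi/2)^2*(pi + pi^3/8)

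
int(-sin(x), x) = cos(x) + C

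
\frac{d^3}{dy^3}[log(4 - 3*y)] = 54/(27*y^3 - 108*y^2 + 144*y - 64)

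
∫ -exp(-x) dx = exp(-x) + C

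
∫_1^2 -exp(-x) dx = -exp(-1) + exp(-2)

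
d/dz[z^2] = 2*z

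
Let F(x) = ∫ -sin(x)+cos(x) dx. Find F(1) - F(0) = -1 + cos(1) + sin(1)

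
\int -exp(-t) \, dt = exp(-t) + C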